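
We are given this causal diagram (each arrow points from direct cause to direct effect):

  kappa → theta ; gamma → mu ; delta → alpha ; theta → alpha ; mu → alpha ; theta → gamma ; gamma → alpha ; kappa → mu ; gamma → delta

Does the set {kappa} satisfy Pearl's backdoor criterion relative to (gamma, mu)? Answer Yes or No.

Yes

Backdoor paths from gamma to mu (paths whose first edge points into gamma):
  P1: gamma <- theta <- kappa -> mu
  P2: gamma <- theta -> alpha <- mu
Condition 1 (no descendant of gamma in the set): holds — descendants of gamma are {alpha, delta, mu}; none are in {kappa}.
Condition 2 (every backdoor path blocked by {kappa}):
  P1: blocked at fork node kappa ∈ conditioning set.
  P2: blocked at collider alpha (neither it nor any descendant is in the conditioning set).
{kappa} satisfies the backdoor criterion.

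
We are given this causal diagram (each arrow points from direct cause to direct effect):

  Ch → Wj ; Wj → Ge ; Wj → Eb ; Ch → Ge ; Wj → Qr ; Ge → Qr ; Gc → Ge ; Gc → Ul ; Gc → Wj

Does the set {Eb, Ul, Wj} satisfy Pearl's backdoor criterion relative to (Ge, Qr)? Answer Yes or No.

Backdoor paths from Ge to Qr (paths whose first edge points into Ge):
  P1: Ge <- Ch -> Wj -> Qr
  P2: Ge <- Gc -> Wj -> Qr
  P3: Ge <- Wj -> Qr
Condition 1 (no descendant of Ge in the set): holds — descendants of Ge are {Qr}; none are in {Eb, Ul, Wj}.
Condition 2 (every backdoor path blocked by {Eb, Ul, Wj}):
  P1: blocked at chain node Wj ∈ conditioning set.
  P2: blocked at chain node Wj ∈ conditioning set.
  P3: blocked at fork node Wj ∈ conditioning set.
{Eb, Ul, Wj} satisfies the backdoor criterion.

Yes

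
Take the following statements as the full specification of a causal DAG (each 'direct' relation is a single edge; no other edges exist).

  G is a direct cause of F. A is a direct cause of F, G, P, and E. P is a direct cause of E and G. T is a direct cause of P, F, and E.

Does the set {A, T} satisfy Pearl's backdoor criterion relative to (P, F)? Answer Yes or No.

Backdoor paths from P to F (paths whose first edge points into P):
  P1: P <- T -> F
  P2: P <- T -> E <- A -> G -> F
  P3: P <- T -> E <- A -> F
  P4: P <- A -> G -> F
  P5: P <- A -> F
  P6: P <- A -> E <- T -> F
Condition 1 (no descendant of P in the set): holds — descendants of P are {E, F, G}; none are in {A, T}.
Condition 2 (every backdoor path blocked by {A, T}):
  P1: blocked at fork node T ∈ conditioning set.
  P2: blocked at fork node T ∈ conditioning set.
  P3: blocked at fork node T ∈ conditioning set.
  P4: blocked at fork node A ∈ conditioning set.
  P5: blocked at fork node A ∈ conditioning set.
  P6: blocked at fork node A ∈ conditioning set.
{A, T} satisfies the backdoor criterion.

Yes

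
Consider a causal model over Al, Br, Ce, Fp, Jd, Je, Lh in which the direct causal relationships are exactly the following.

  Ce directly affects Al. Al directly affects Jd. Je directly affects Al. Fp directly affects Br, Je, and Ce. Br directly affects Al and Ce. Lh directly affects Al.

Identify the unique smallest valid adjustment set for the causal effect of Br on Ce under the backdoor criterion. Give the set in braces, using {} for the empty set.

Variables eligible for adjustment (non-descendants of Br, excluding Br and Ce): {Fp, Je, Lh}.
Backdoor paths from Br to Ce:
  P1: Br <- Fp -> Ce
  P2: Br <- Fp -> Je -> Al <- Ce
The empty set is not sufficient: P1 (Br <- Fp -> Ce) has no collider blocking it and no conditioned non-collider, so it is open.
Try {Fp}:
  P1: blocked at fork node Fp ∈ conditioning set.
  P2: blocked at fork node Fp ∈ conditioning set.
{Fp} contains no descendant of Br and blocks every backdoor path.
No other singleton works — e.g. {Lh} leaves P1 open — so {Fp} is the unique smallest valid adjustment set.

{Fp}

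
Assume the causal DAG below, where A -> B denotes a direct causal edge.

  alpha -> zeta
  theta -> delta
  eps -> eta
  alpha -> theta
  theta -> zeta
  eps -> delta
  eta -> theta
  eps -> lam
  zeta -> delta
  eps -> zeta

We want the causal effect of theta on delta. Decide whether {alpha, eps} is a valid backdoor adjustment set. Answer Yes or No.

Backdoor paths from theta to delta (paths whose first edge points into theta):
  P1: theta <- eta <- eps -> zeta -> delta
  P2: theta <- eta <- eps -> delta
  P3: theta <- alpha -> zeta <- eps -> delta
  P4: theta <- alpha -> zeta -> delta
Condition 1 (no descendant of theta in the set): holds — descendants of theta are {delta, zeta}; none are in {alpha, eps}.
Condition 2 (every backdoor path blocked by {alpha, eps}):
  P1: blocked at fork node eps ∈ conditioning set.
  P2: blocked at fork node eps ∈ conditioning set.
  P3: blocked at fork node alpha ∈ conditioning set.
  P4: blocked at fork node alpha ∈ conditioning set.
{alpha, eps} satisfies the backdoor criterion.

Yes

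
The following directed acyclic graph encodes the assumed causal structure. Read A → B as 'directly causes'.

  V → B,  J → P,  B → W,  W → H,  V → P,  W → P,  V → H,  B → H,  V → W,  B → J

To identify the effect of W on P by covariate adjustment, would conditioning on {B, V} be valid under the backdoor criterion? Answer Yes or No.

Yes

Backdoor paths from W to P (paths whose first edge points into W):
  P1: W <- V -> B -> J -> P
  P2: W <- V -> H <- B -> J -> P
  P3: W <- V -> P
  P4: W <- B <- V -> P
  P5: W <- B -> J -> P
  P6: W <- B -> H <- V -> P
Condition 1 (no descendant of W in the set): holds — descendants of W are {H, P}; none are in {B, V}.
Condition 2 (every backdoor path blocked by {B, V}):
  P1: blocked at fork node V ∈ conditioning set.
  P2: blocked at fork node V ∈ conditioning set.
  P3: blocked at fork node V ∈ conditioning set.
  P4: blocked at chain node B ∈ conditioning set.
  P5: blocked at fork node B ∈ conditioning set.
  P6: blocked at fork node B ∈ conditioning set.
{B, V} satisfies the backdoor criterion.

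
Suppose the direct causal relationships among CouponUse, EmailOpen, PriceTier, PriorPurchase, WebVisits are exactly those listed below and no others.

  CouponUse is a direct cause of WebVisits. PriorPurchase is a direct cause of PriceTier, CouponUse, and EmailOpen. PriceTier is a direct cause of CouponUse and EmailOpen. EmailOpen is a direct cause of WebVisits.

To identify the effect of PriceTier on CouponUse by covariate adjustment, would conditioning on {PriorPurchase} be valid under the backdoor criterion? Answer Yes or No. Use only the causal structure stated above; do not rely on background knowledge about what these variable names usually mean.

Backdoor paths from PriceTier to CouponUse (paths whose first edge points into PriceTier):
  P1: PriceTier <- PriorPurchase -> CouponUse
  P2: PriceTier <- PriorPurchase -> EmailOpen -> WebVisits <- CouponUse
Condition 1 (no descendant of PriceTier in the set): holds — descendants of PriceTier are {CouponUse, EmailOpen, WebVisits}; none are in {PriorPurchase}.
Condition 2 (every backdoor path blocked by {PriorPurchase}):
  P1: blocked at fork node PriorPurchase ∈ conditioning set.
  P2: blocked at fork node PriorPurchase ∈ conditioning set.
{PriorPurchase} satisfies the backdoor criterion.

Yes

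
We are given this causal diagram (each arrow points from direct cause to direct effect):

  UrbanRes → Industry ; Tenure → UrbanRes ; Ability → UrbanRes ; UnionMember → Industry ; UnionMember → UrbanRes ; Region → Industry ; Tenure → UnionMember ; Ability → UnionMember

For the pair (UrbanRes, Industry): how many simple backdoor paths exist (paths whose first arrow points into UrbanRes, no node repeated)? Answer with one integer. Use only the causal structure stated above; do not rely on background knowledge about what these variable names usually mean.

3

A backdoor path from UrbanRes to Industry is any simple undirected path whose first edge points into UrbanRes (i.e. leaves UrbanRes via a parent).
Parents of UrbanRes: {Ability, Tenure, UnionMember}.
Enumerating:
  P1: UrbanRes <- Tenure -> UnionMember -> Industry
  P2: UrbanRes <- Ability -> UnionMember -> Industry
  P3: UrbanRes <- UnionMember -> Industry
That exhausts the simple backdoor paths. Count: 3.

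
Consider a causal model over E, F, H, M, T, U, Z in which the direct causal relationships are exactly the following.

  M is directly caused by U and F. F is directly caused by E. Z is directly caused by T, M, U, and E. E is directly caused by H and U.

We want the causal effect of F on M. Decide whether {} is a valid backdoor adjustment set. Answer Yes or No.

Backdoor paths from F to M (paths whose first edge points into F):
  P1: F <- E <- U -> M
  P2: F <- E <- U -> Z <- M
  P3: F <- E -> Z <- U -> M
  P4: F <- E -> Z <- M
Condition 1 (no descendant of F in the set): holds — descendants of F are {M, Z}; none are in {}.
Condition 2 (every backdoor path blocked by {}):
  P1: open — no interior node is in the conditioning set.
  P2: blocked at collider Z (neither it nor any descendant is in the conditioning set).
  P3: blocked at collider Z (neither it nor any descendant is in the conditioning set).
  P4: blocked at collider Z (neither it nor any descendant is in the conditioning set).
{} does not satisfy the backdoor criterion.

No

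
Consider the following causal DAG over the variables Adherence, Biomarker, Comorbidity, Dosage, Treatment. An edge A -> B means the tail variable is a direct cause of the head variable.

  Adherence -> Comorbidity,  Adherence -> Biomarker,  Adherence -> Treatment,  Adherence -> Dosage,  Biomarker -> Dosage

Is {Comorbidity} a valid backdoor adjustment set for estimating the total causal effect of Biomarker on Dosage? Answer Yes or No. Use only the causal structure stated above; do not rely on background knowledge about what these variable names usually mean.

No

Backdoor paths from Biomarker to Dosage (paths whose first edge points into Biomarker):
  P1: Biomarker <- Adherence -> Dosage
Condition 1 (no descendant of Biomarker in the set): holds — descendants of Biomarker are {Dosage}; none are in {Comorbidity}.
Condition 2 (every backdoor path blocked by {Comorbidity}):
  P1: open — no interior node is in the conditioning set.
{Comorbidity} does not satisfy the backdoor criterion.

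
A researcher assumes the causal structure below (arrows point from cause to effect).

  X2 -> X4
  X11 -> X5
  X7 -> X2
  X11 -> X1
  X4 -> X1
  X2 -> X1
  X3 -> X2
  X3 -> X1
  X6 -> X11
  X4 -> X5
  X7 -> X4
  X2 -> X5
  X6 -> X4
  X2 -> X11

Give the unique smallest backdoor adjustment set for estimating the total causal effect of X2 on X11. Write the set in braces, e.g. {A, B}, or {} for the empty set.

{}

Variables eligible for adjustment (non-descendants of X2, excluding X2 and X11): {X3, X6, X7}.
Backdoor paths from X2 to X11:
  P1: X2 <- X7 -> X4 <- X6 -> X11
  P2: X2 <- X7 -> X4 -> X1 <- X11
  P3: X2 <- X7 -> X4 -> X5 <- X11
  P4: X2 <- X3 -> X1 <- X11
  P5: X2 <- X3 -> X1 <- X4 <- X6 -> X11
  P6: X2 <- X3 -> X1 <- X4 -> X5 <- X11
Each backdoor path contains an unconditioned collider, so every path is already blocked with the empty conditioning set:
  P1: blocked at collider X4 (neither it nor any descendant is in the conditioning set).
  P2: blocked at collider X1 (neither it nor any descendant is in the conditioning set).
  P3: blocked at collider X5 (neither it nor any descendant is in the conditioning set).
  P4: blocked at collider X1 (neither it nor any descendant is in the conditioning set).
  P5: blocked at collider X1 (neither it nor any descendant is in the conditioning set).
  P6: blocked at collider X1 (neither it nor any descendant is in the conditioning set).
The empty set is therefore the unique smallest valid set.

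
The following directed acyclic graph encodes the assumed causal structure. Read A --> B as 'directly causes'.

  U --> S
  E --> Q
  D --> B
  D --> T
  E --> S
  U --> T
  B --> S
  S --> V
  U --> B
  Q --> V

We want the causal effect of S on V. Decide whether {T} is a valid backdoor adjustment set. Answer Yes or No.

Backdoor paths from S to V (paths whose first edge points into S):
  P1: S <- E -> Q -> V
Condition 1 (no descendant of S in the set): holds — descendants of S are {V}; none are in {T}.
Condition 2 (every backdoor path blocked by {T}):
  P1: open — no interior node is in the conditioning set.
{T} does not satisfy the backdoor criterion.

No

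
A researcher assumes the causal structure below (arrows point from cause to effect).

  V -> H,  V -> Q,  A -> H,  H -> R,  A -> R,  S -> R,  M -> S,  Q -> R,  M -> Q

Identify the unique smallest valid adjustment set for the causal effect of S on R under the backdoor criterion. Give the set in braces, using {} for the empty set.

Variables eligible for adjustment (non-descendants of S, excluding S and R): {A, H, M, Q, V}.
Backdoor paths from S to R:
  P1: S <- M -> Q <- V -> H <- A -> R
  P2: S <- M -> Q <- V -> H -> R
  P3: S <- M -> Q -> R
The empty set is not sufficient: P3 (S <- M -> Q -> R) has no collider blocking it and no conditioned non-collider, so it is open.
Try {M}:
  P1: blocked at fork node M ∈ conditioning set.
  P2: blocked at fork node M ∈ conditioning set.
  P3: blocked at fork node M ∈ conditioning set.
{M} contains no descendant of S and blocks every backdoor path.
No other singleton works — e.g. {V} leaves P3 open — so {M} is the unique smallest valid adjustment set.

{M}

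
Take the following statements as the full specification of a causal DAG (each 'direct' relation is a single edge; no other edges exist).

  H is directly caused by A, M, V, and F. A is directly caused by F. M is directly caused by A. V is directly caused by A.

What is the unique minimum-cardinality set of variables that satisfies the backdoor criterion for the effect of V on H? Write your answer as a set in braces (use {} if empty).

Variables eligible for adjustment (non-descendants of V, excluding V and H): {A, F, M}.
Backdoor paths from V to H:
  P1: V <- A <- F -> H
  P2: V <- A -> M -> H
  P3: V <- A -> H
The empty set is not sufficient: P1 (V <- A <- F -> H) has no collider blocking it and no conditioned non-collider, so it is open.
Try {A}:
  P1: blocked at chain node A ∈ conditioning set.
  P2: blocked at fork node A ∈ conditioning set.
  P3: blocked at fork node A ∈ conditioning set.
{A} contains no descendant of V and blocks every backdoor path.
No other singleton works — e.g. {F} leaves P2 open — so {A} is the unique smallest valid adjustment set.

{A}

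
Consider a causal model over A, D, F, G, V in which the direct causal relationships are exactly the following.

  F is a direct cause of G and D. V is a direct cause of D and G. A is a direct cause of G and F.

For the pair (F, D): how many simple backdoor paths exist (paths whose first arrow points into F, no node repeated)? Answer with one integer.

A backdoor path from F to D is any simple undirected path whose first edge points into F (i.e. leaves F via a parent).
Parents of F: {A}.
Enumerating:
  P1: F <- A -> G <- V -> D
That exhausts the simple backdoor paths. Count: 1.

1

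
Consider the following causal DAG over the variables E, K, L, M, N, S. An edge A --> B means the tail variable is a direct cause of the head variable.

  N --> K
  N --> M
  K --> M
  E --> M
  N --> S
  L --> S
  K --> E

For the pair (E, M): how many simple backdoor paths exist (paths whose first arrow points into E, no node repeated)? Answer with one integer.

2

A backdoor path from E to M is any simple undirected path whose first edge points into E (i.e. leaves E via a parent).
Parents of E: {K}.
Enumerating:
  P1: E <- K <- N -> M
  P2: E <- K -> M
That exhausts the simple backdoor paths. Count: 2.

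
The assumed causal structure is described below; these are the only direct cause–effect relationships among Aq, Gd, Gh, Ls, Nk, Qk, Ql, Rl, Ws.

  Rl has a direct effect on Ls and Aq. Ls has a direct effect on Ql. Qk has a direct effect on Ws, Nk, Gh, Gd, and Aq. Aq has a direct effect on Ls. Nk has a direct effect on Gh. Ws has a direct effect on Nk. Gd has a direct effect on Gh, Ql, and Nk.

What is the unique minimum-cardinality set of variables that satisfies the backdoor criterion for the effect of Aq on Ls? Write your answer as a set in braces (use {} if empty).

{Rl}

Variables eligible for adjustment (non-descendants of Aq, excluding Aq and Ls): {Gd, Gh, Nk, Qk, Rl, Ws}.
Backdoor paths from Aq to Ls:
  P1: Aq <- Rl -> Ls
  P2: Aq <- Qk -> Ws -> Nk <- Gd -> Ql <- Ls
  P3: Aq <- Qk -> Ws -> Nk -> Gh <- Gd -> Ql <- Ls
  P4: Aq <- Qk -> Gd -> Ql <- Ls
  P5: Aq <- Qk -> Nk <- Gd -> Ql <- Ls
  P6: Aq <- Qk -> Nk -> Gh <- Gd -> Ql <- Ls
  P7: Aq <- Qk -> Gh <- Gd -> Ql <- Ls
  P8: Aq <- Qk -> Gh <- Nk <- Gd -> Ql <- Ls
The empty set is not sufficient: P1 (Aq <- Rl -> Ls) has no collider blocking it and no conditioned non-collider, so it is open.
Try {Rl}:
  P1: blocked at fork node Rl ∈ conditioning set.
  P2: blocked at collider Nk (neither it nor any descendant is in the conditioning set).
  P3: blocked at collider Gh (neither it nor any descendant is in the conditioning set).
  P4: blocked at collider Ql (neither it nor any descendant is in the conditioning set).
  P5: blocked at collider Nk (neither it nor any descendant is in the conditioning set).
  P6: blocked at collider Gh (neither it nor any descendant is in the conditioning set).
  P7: blocked at collider Gh (neither it nor any descendant is in the conditioning set).
  P8: blocked at collider Gh (neither it nor any descendant is in the conditioning set).
{Rl} contains no descendant of Aq and blocks every backdoor path.
No other singleton works — e.g. {Qk} leaves P1 open — so {Rl} is the unique smallest valid adjustment set.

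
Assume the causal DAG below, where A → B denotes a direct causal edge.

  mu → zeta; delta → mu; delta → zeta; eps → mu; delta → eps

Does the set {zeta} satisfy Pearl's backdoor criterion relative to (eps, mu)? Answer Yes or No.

No

Backdoor paths from eps to mu (paths whose first edge points into eps):
  P1: eps <- delta -> mu
  P2: eps <- delta -> zeta <- mu
Condition 1 (no descendant of eps in the set): FAILS — zeta is a descendant of eps.
Condition 2 (every backdoor path blocked by {zeta}):
  P1: open — no interior node is in the conditioning set.
  P2: open — collider(s) zeta are conditioned on (or have a conditioned descendant) and no non-collider on the path is in the set.
{zeta} does not satisfy the backdoor criterion.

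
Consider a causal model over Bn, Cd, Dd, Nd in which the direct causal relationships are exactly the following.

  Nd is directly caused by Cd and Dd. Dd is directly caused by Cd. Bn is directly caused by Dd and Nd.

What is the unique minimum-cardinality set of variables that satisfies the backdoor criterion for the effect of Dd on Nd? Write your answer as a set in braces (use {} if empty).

Variables eligible for adjustment (non-descendants of Dd, excluding Dd and Nd): {Cd}.
Backdoor paths from Dd to Nd:
  P1: Dd <- Cd -> Nd
The empty set is not sufficient: P1 (Dd <- Cd -> Nd) has no collider blocking it and no conditioned non-collider, so it is open.
Try {Cd}:
  P1: blocked at fork node Cd ∈ conditioning set.
{Cd} contains no descendant of Dd and blocks every backdoor path.
{Cd} is the unique smallest valid adjustment set.

{Cd}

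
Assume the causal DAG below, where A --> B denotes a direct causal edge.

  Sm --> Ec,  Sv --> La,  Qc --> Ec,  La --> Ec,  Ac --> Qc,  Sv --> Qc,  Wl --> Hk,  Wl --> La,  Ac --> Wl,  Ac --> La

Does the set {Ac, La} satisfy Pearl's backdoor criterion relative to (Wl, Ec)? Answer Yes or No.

Backdoor paths from Wl to Ec (paths whose first edge points into Wl):
  P1: Wl <- Ac -> La <- Sv -> Qc -> Ec
  P2: Wl <- Ac -> La -> Ec
  P3: Wl <- Ac -> Qc <- Sv -> La -> Ec
  P4: Wl <- Ac -> Qc -> Ec
Condition 1 (no descendant of Wl in the set): FAILS — La is a descendant of Wl.
Condition 2 (every backdoor path blocked by {Ac, La}):
  P1: blocked at fork node Ac ∈ conditioning set.
  P2: blocked at fork node Ac ∈ conditioning set.
  P3: blocked at fork node Ac ∈ conditioning set.
  P4: blocked at fork node Ac ∈ conditioning set.
{Ac, La} does not satisfy the backdoor criterion.

No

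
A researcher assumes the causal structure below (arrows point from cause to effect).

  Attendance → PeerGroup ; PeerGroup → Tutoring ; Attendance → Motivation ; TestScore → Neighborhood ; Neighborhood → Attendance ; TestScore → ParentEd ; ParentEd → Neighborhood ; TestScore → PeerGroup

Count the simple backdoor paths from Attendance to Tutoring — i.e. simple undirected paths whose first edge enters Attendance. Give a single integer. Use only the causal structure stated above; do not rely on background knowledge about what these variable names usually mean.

2

A backdoor path from Attendance to Tutoring is any simple undirected path whose first edge points into Attendance (i.e. leaves Attendance via a parent).
Parents of Attendance: {Neighborhood}.
Enumerating:
  P1: Attendance <- Neighborhood <- TestScore -> PeerGroup -> Tutoring
  P2: Attendance <- Neighborhood <- ParentEd <- TestScore -> PeerGroup -> Tutoring
That exhausts the simple backdoor paths. Count: 2.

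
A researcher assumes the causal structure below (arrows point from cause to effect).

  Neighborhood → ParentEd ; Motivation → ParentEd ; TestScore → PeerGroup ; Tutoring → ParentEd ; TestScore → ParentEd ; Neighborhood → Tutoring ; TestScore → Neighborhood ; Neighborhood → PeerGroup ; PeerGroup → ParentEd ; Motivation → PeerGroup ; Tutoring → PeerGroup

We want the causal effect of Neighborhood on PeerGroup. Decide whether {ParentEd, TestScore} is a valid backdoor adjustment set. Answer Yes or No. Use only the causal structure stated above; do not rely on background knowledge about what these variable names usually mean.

Backdoor paths from Neighborhood to PeerGroup (paths whose first edge points into Neighborhood):
  P1: Neighborhood <- TestScore -> PeerGroup
  P2: Neighborhood <- TestScore -> ParentEd <- Motivation -> PeerGroup
  P3: Neighborhood <- TestScore -> ParentEd <- Tutoring -> PeerGroup
  P4: Neighborhood <- TestScore -> ParentEd <- PeerGroup
Condition 1 (no descendant of Neighborhood in the set): FAILS — ParentEd is a descendant of Neighborhood.
Condition 2 (every backdoor path blocked by {ParentEd, TestScore}):
  P1: blocked at fork node TestScore ∈ conditioning set.
  P2: blocked at fork node TestScore ∈ conditioning set.
  P3: blocked at fork node TestScore ∈ conditioning set.
  P4: blocked at fork node TestScore ∈ conditioning set.
{ParentEd, TestScore} does not satisfy the backdoor criterion.

No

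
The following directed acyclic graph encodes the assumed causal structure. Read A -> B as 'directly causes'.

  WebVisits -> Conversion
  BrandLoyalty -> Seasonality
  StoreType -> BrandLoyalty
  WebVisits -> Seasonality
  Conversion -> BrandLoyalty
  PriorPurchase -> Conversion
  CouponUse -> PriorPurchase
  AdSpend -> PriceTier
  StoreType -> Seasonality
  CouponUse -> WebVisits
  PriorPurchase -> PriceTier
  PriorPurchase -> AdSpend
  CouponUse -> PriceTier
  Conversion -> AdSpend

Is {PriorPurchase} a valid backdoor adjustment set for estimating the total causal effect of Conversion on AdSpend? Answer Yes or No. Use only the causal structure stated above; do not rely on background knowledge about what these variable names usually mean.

Yes

Backdoor paths from Conversion to AdSpend (paths whose first edge points into Conversion):
  P1: Conversion <- WebVisits <- CouponUse -> PriorPurchase -> AdSpend
  P2: Conversion <- WebVisits <- CouponUse -> PriorPurchase -> PriceTier <- AdSpend
  P3: Conversion <- WebVisits <- CouponUse -> PriceTier <- PriorPurchase -> AdSpend
  P4: Conversion <- WebVisits <- CouponUse -> PriceTier <- AdSpend
  P5: Conversion <- PriorPurchase <- CouponUse -> PriceTier <- AdSpend
  P6: Conversion <- PriorPurchase -> AdSpend
  P7: Conversion <- PriorPurchase -> PriceTier <- AdSpend
Condition 1 (no descendant of Conversion in the set): holds — descendants of Conversion are {AdSpend, BrandLoyalty, PriceTier, Seasonality}; none are in {PriorPurchase}.
Condition 2 (every backdoor path blocked by {PriorPurchase}):
  P1: blocked at chain node PriorPurchase ∈ conditioning set.
  P2: blocked at chain node PriorPurchase ∈ conditioning set.
  P3: blocked at collider PriceTier (neither it nor any descendant is in the conditioning set).
  P4: blocked at collider PriceTier (neither it nor any descendant is in the conditioning set).
  P5: blocked at chain node PriorPurchase ∈ conditioning set.
  P6: blocked at fork node PriorPurchase ∈ conditioning set.
  P7: blocked at fork node PriorPurchase ∈ conditioning set.
{PriorPurchase} satisfies the backdoor criterion.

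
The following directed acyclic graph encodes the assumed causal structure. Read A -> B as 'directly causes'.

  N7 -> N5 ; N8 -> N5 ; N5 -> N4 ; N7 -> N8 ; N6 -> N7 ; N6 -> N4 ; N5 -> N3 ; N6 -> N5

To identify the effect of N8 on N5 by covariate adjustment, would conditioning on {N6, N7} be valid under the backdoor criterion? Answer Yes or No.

Yes

Backdoor paths from N8 to N5 (paths whose first edge points into N8):
  P1: N8 <- N7 <- N6 -> N5
  P2: N8 <- N7 <- N6 -> N4 <- N5
  P3: N8 <- N7 -> N5
Condition 1 (no descendant of N8 in the set): holds — descendants of N8 are {N3, N4, N5}; none are in {N6, N7}.
Condition 2 (every backdoor path blocked by {N6, N7}):
  P1: blocked at chain node N7 ∈ conditioning set.
  P2: blocked at chain node N7 ∈ conditioning set.
  P3: blocked at fork node N7 ∈ conditioning set.
{N6, N7} satisfies the backdoor criterion.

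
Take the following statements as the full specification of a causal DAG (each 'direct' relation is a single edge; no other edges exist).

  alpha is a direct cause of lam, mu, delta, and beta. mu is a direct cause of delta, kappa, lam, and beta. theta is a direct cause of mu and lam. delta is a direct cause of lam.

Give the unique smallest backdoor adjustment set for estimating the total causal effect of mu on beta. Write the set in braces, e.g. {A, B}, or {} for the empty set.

Variables eligible for adjustment (non-descendants of mu, excluding mu and beta): {alpha, theta}.
Backdoor paths from mu to beta:
  P1: mu <- alpha -> beta
  P2: mu <- theta -> lam <- alpha -> beta
  P3: mu <- theta -> lam <- delta <- alpha -> beta
The empty set is not sufficient: P1 (mu <- alpha -> beta) has no collider blocking it and no conditioned non-collider, so it is open.
Try {alpha}:
  P1: blocked at fork node alpha ∈ conditioning set.
  P2: blocked at collider lam (neither it nor any descendant is in the conditioning set).
  P3: blocked at collider lam (neither it nor any descendant is in the conditioning set).
{alpha} contains no descendant of mu and blocks every backdoor path.
No other singleton works — e.g. {theta} leaves P1 open — so {alpha} is the unique smallest valid adjustment set.

{alpha}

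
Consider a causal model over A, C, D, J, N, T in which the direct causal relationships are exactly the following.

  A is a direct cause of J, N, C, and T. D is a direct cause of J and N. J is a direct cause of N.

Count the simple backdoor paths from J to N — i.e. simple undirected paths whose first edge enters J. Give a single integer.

A backdoor path from J to N is any simple undirected path whose first edge points into J (i.e. leaves J via a parent).
Parents of J: {A, D}.
Enumerating:
  P1: J <- A -> N
  P2: J <- D -> N
That exhausts the simple backdoor paths. Count: 2.

2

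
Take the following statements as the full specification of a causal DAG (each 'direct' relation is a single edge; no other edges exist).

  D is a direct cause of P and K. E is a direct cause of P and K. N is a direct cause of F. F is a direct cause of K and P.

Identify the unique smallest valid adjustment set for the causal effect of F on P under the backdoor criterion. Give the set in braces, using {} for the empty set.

Variables eligible for adjustment (non-descendants of F, excluding F and P): {D, E, N}.
Backdoor paths from F to P:
  (none)
With no backdoor paths the empty set already satisfies the criterion, and it is trivially minimal.

{}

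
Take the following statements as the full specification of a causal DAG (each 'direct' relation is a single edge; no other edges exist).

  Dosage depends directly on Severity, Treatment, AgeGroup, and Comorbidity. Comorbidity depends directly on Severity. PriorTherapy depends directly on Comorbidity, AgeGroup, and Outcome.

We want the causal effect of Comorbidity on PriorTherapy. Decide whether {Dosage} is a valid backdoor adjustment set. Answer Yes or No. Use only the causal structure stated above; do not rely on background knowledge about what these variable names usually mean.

No

Backdoor paths from Comorbidity to PriorTherapy (paths whose first edge points into Comorbidity):
  P1: Comorbidity <- Severity -> Dosage <- AgeGroup -> PriorTherapy
Condition 1 (no descendant of Comorbidity in the set): FAILS — Dosage is a descendant of Comorbidity.
Condition 2 (every backdoor path blocked by {Dosage}):
  P1: open — collider(s) Dosage are conditioned on (or have a conditioned descendant) and no non-collider on the path is in the set.
{Dosage} does not satisfy the backdoor criterion.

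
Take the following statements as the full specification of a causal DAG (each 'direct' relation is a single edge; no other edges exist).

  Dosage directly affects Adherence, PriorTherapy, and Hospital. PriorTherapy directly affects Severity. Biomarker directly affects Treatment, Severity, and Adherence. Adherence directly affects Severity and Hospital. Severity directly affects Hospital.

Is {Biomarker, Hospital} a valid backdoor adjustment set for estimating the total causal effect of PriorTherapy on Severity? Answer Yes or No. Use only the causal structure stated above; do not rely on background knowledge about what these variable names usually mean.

Backdoor paths from PriorTherapy to Severity (paths whose first edge points into PriorTherapy):
  P1: PriorTherapy <- Dosage -> Adherence <- Biomarker -> Severity
  P2: PriorTherapy <- Dosage -> Adherence -> Severity
  P3: PriorTherapy <- Dosage -> Adherence -> Hospital <- Severity
  P4: PriorTherapy <- Dosage -> Hospital <- Adherence <- Biomarker -> Severity
  P5: PriorTherapy <- Dosage -> Hospital <- Adherence -> Severity
  P6: PriorTherapy <- Dosage -> Hospital <- Severity
Condition 1 (no descendant of PriorTherapy in the set): FAILS — Hospital is a descendant of PriorTherapy.
Condition 2 (every backdoor path blocked by {Biomarker, Hospital}):
  P1: blocked at fork node Biomarker ∈ conditioning set.
  P2: open — no interior node is in the conditioning set.
  P3: open — collider(s) Hospital are conditioned on (or have a conditioned descendant) and no non-collider on the path is in the set.
  P4: blocked at fork node Biomarker ∈ conditioning set.
  P5: open — collider(s) Hospital are conditioned on (or have a conditioned descendant) and no non-collider on the path is in the set.
  P6: open — collider(s) Hospital are conditioned on (or have a conditioned descendant) and no non-collider on the path is in the set.
{Biomarker, Hospital} does not satisfy the backdoor criterion.

No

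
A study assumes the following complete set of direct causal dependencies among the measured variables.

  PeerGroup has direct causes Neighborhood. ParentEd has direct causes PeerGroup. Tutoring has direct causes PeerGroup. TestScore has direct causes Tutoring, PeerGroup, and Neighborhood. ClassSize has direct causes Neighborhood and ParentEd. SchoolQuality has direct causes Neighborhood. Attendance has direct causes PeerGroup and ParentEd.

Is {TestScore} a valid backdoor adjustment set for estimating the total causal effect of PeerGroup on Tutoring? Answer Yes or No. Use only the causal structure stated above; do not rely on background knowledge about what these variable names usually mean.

No

Backdoor paths from PeerGroup to Tutoring (paths whose first edge points into PeerGroup):
  P1: PeerGroup <- Neighborhood -> TestScore <- Tutoring
Condition 1 (no descendant of PeerGroup in the set): FAILS — TestScore is a descendant of PeerGroup.
Condition 2 (every backdoor path blocked by {TestScore}):
  P1: open — collider(s) TestScore are conditioned on (or have a conditioned descendant) and no non-collider on the path is in the set.
{TestScore} does not satisfy the backdoor criterion.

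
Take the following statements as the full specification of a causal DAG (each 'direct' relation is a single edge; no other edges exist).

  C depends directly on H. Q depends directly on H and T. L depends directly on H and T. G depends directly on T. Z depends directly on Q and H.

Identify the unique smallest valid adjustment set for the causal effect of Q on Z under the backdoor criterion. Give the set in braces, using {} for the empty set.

{H}

Variables eligible for adjustment (non-descendants of Q, excluding Q and Z): {C, G, H, L, T}.
Backdoor paths from Q to Z:
  P1: Q <- T -> L <- H -> Z
  P2: Q <- H -> Z
The empty set is not sufficient: P2 (Q <- H -> Z) has no collider blocking it and no conditioned non-collider, so it is open.
Try {H}:
  P1: blocked at collider L (neither it nor any descendant is in the conditioning set).
  P2: blocked at fork node H ∈ conditioning set.
{H} contains no descendant of Q and blocks every backdoor path.
No other singleton works — e.g. {T} leaves P2 open — so {H} is the unique smallest valid adjustment set.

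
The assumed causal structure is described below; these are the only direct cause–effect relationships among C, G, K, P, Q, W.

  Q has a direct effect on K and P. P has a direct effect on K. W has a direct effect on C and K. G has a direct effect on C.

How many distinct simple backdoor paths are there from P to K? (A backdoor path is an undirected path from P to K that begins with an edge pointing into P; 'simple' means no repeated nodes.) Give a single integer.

1

A backdoor path from P to K is any simple undirected path whose first edge points into P (i.e. leaves P via a parent).
Parents of P: {Q}.
Enumerating:
  P1: P <- Q -> K
That exhausts the simple backdoor paths. Count: 1.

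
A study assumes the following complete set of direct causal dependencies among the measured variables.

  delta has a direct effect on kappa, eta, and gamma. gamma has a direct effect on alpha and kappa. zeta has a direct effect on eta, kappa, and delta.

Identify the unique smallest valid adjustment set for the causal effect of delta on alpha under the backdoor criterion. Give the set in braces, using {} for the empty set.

Variables eligible for adjustment (non-descendants of delta, excluding delta and alpha): {zeta}.
Backdoor paths from delta to alpha:
  P1: delta <- zeta -> kappa <- gamma -> alpha
Each backdoor path contains an unconditioned collider, so every path is already blocked with the empty conditioning set:
  P1: blocked at collider kappa (neither it nor any descendant is in the conditioning set).
The empty set is therefore the unique smallest valid set.

{}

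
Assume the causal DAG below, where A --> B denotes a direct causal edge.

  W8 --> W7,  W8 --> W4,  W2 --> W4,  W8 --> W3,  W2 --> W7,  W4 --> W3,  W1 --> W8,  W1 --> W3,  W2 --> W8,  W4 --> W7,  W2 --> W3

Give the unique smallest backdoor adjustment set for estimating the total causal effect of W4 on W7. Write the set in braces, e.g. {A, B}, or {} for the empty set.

Variables eligible for adjustment (non-descendants of W4, excluding W4 and W7): {W1, W2, W8}.
Backdoor paths from W4 to W7:
  P1: W4 <- W2 -> W8 -> W7
  P2: W4 <- W2 -> W3 <- W1 -> W8 -> W7
  P3: W4 <- W2 -> W3 <- W8 -> W7
  P4: W4 <- W2 -> W7
  P5: W4 <- W8 <- W1 -> W3 <- W2 -> W7
  P6: W4 <- W8 <- W2 -> W7
  P7: W4 <- W8 -> W3 <- W2 -> W7
  P8: W4 <- W8 -> W7
The empty set is not sufficient: P1 (W4 <- W2 -> W8 -> W7) has no collider blocking it and no conditioned non-collider, so it is open.
Try {W2, W8}:
  P1: blocked at fork node W2 ∈ conditioning set.
  P2: blocked at fork node W2 ∈ conditioning set.
  P3: blocked at fork node W2 ∈ conditioning set.
  P4: blocked at fork node W2 ∈ conditioning set.
  P5: blocked at chain node W8 ∈ conditioning set.
  P6: blocked at chain node W8 ∈ conditioning set.
  P7: blocked at fork node W8 ∈ conditioning set.
  P8: blocked at fork node W8 ∈ conditioning set.
{W2, W8} contains no descendant of W4 and blocks every backdoor path.
Every element of {W2, W8} is needed (dropping W2 leaves P4 open; dropping W8 leaves P8 open), so no proper subset is valid.
Among all size-2 subsets of the eligible variables, only {W2, W8} blocks every backdoor path, so it is the unique smallest valid adjustment set.

{W2, W8}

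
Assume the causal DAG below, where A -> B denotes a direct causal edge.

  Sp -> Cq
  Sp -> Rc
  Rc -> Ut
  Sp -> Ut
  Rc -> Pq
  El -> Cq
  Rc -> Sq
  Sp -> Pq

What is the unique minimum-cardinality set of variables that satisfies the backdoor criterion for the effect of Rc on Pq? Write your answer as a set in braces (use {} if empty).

Variables eligible for adjustment (non-descendants of Rc, excluding Rc and Pq): {Cq, El, Sp}.
Backdoor paths from Rc to Pq:
  P1: Rc <- Sp -> Pq
The empty set is not sufficient: P1 (Rc <- Sp -> Pq) has no collider blocking it and no conditioned non-collider, so it is open.
Try {Sp}:
  P1: blocked at fork node Sp ∈ conditioning set.
{Sp} contains no descendant of Rc and blocks every backdoor path.
No other singleton works — e.g. {El} leaves P1 open — so {Sp} is the unique smallest valid adjustment set.

{Sp}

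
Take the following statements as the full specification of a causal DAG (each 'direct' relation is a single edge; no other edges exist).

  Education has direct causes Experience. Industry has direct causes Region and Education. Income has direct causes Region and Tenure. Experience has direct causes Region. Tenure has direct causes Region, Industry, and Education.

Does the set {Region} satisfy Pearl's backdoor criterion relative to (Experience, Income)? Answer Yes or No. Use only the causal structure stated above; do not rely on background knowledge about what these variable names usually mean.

Backdoor paths from Experience to Income (paths whose first edge points into Experience):
  P1: Experience <- Region -> Industry <- Education -> Tenure -> Income
  P2: Experience <- Region -> Industry -> Tenure -> Income
  P3: Experience <- Region -> Tenure -> Income
  P4: Experience <- Region -> Income
Condition 1 (no descendant of Experience in the set): holds — descendants of Experience are {Education, Income, Industry, Tenure}; none are in {Region}.
Condition 2 (every backdoor path blocked by {Region}):
  P1: blocked at fork node Region ∈ conditioning set.
  P2: blocked at fork node Region ∈ conditioning set.
  P3: blocked at fork node Region ∈ conditioning set.
  P4: blocked at fork node Region ∈ conditioning set.
{Region} satisfies the backdoor criterion.

Yes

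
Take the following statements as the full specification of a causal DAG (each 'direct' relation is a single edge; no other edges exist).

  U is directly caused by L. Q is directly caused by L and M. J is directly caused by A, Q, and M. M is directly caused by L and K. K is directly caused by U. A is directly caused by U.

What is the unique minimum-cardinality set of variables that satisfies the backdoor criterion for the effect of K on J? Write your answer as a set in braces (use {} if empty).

{U}

Variables eligible for adjustment (non-descendants of K, excluding K and J): {A, L, U}.
Backdoor paths from K to J:
  P1: K <- U <- L -> M -> Q -> J
  P2: K <- U <- L -> M -> J
  P3: K <- U <- L -> Q <- M -> J
  P4: K <- U <- L -> Q -> J
  P5: K <- U -> A -> J
The empty set is not sufficient: P1 (K <- U <- L -> M -> Q -> J) has no collider blocking it and no conditioned non-collider, so it is open.
Try {U}:
  P1: blocked at chain node U ∈ conditioning set.
  P2: blocked at chain node U ∈ conditioning set.
  P3: blocked at chain node U ∈ conditioning set.
  P4: blocked at chain node U ∈ conditioning set.
  P5: blocked at fork node U ∈ conditioning set.
{U} contains no descendant of K and blocks every backdoor path.
No other singleton works — e.g. {L} leaves P5 open — so {U} is the unique smallest valid adjustment set.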